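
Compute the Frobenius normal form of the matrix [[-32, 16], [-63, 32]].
R = [[0, 16], [1, 0]]

The invariant factors of A (the non-unit diagonal entries of the Smith normal form of xI - A over ℚ[x]) are (x - 4)(x + 4), each dividing the next. The characteristic polynomial is their product, (x - 4)(x + 4).

The rational canonical form is the block-diagonal matrix of companion matrices C(f_i):
R = [[0, 16], [1, 0]].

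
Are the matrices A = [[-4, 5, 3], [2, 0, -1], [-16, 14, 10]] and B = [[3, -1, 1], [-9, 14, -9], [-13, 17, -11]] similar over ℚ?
Yes.

Two matrices over a field are similar if and only if they have the same invariant factors.

Both A and B have characteristic polynomial (x - 2)^3 and minimal polynomial (x - 2)^3. Computing further, both have invariant factors (x - 2)^3. Hence A and B are similar.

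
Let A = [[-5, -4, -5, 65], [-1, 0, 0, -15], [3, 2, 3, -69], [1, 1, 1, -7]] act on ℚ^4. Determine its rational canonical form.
R = [[0, 0, 0, -18], [1, 0, 0, -39], [0, 1, 0, -29], [0, 0, 1, -9]]

The invariant factors of A (the non-unit diagonal entries of the Smith normal form of xI - A over ℚ[x]) are (x + 1)(x + 2)(x + 3)^2, each dividing the next. The characteristic polynomial is their product, (x + 1)(x + 2)(x + 3)^2.

The rational canonical form is the block-diagonal matrix of companion matrices C(f_i):
R = [[0, 0, 0, -18], [1, 0, 0, -39], [0, 1, 0, -29], [0, 0, 1, -9]].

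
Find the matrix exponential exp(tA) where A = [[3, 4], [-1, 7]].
e^{tA} = [[(1 - 2*t)*e^{5*t}, 4*t*e^{5*t}], [-t*e^{5*t}, (2*t + 1)*e^{5*t}]]

A has Jordan form J = [[5, 1], [0, 5]] with A = PJP^{-1}, so e^{tA} = P e^{tJ} P^{-1}.

For a Jordan block J_k(λ), e^{tJ_k(λ)} = e^{λt} · (I + tN + t^2 N^2/2! + ... + t^{k-1} N^{k-1}/(k-1)!) where N is the nilpotent superdiagonal part.

Assembling the blocks and conjugating back gives the entries of e^{tA} as shown above.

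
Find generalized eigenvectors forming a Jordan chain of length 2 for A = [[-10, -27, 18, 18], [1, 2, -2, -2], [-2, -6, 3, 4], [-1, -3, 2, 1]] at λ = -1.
We seek v_1 ∈ ker((A + I)^2) \ ker(A + I), then set v_{i+1} = (A + I) v_i.

One such chain is v_1 = [[-10, 3, 2, -2]]^T, v_2 = [[9, -1, 2, 1]]^T. Check: (A + I) v_2 = [[0, 0, 0, 0]]^T = 0.

v_1 = [[-10, 3, 2, -2]]^T, v_2 = [[9, -1, 2, 1]]^T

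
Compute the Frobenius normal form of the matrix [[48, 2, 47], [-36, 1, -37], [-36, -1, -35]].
The invariant factors of A (the non-unit diagonal entries of the Smith normal form of xI - A over ℚ[x]) are (x - 6)^2(x - 2), each dividing the next. The characteristic polynomial is their product, (x - 6)^2(x - 2).

The rational canonical form is the block-diagonal matrix of companion matrices C(f_i):
R = [[0, 0, 72], [1, 0, -60], [0, 1, 14]].

R = [[0, 0, 72], [1, 0, -60], [0, 1, 14]]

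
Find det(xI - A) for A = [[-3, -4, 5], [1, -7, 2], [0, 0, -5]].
χ_A(x) = (x + 5)^3

xI - A = [[x + 3, 4, -5], [-1, x + 7, -2], [0, 0, x + 5]].

Expanding det(xI - A) along the first row:
det(xI - A) = + (x + 3)·det([[x + 7, -2], [0, x + 5]]) - (4)·det([[-1, -2], [0, x + 5]]) + (-5)·det([[-1, x + 7], [0, 0]]).

Evaluating gives χ_A(x) = x^3 + 15x^2 + 75x + 125 = (x + 5)^3.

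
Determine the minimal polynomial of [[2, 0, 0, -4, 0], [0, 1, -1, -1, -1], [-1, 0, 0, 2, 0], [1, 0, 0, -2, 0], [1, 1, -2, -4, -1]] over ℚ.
The characteristic polynomial factors as x^5. The minimal polynomial is ∏(x - λ)^{k_λ} where k_λ is the size of the largest Jordan block at λ.

For λ = 0: rank(A) = 3, and the largest Jordan block has size 3 (the smallest k with rank(A^k) = rank(A^(k+1))).

So m_A(x) = x^3.

m_A(x) = x^3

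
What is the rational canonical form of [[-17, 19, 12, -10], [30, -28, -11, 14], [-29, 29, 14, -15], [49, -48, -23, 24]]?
R = [[0, 0, 0, -9], [1, 0, 0, -15], [0, 1, 0, -16], [0, 0, 1, -7]]

The invariant factors of A (the non-unit diagonal entries of the Smith normal form of xI - A over ℚ[x]) are (x + 3)^2(x^2 + x + 1), each dividing the next. The characteristic polynomial is their product, (x + 3)^2(x^2 + x + 1).

The rational canonical form is the block-diagonal matrix of companion matrices C(f_i):
R = [[0, 0, 0, -9], [1, 0, 0, -15], [0, 1, 0, -16], [0, 0, 1, -7]].

Note the characteristic polynomial does not split into linear factors over ℚ, so A has no Jordan form over ℚ; the rational canonical form exists over any field.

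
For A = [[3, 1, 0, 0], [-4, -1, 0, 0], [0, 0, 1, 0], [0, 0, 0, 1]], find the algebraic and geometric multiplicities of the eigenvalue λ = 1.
algebraic multiplicity 4, geometric multiplicity 3

The characteristic polynomial is (x - 1)^4, so the factor x - 1 appears with exponent 4: the algebraic multiplicity is 4.

rank(A - I) = 1, so the eigenspace has dimension 4 - 1 = 3: the geometric multiplicity is 3.

Since 3 < 4, A is not diagonalizable.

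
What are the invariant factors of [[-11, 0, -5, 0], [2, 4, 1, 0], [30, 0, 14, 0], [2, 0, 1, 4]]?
The Jordan structure of A has elementary divisors (x + 1), (x - 4)^2, (x - 4). Arranging the block sizes at each eigenvalue in decreasing order and taking row products gives the invariant factors.

Invariant factors (smallest first, each dividing the next): x - 4, (x - 4)^2(x + 1).

Check: the last factor (x - 4)^2(x + 1) is the minimal polynomial, and the product (x - 4)^3(x + 1) is the characteristic polynomial.

x - 4, (x - 4)^2(x + 1)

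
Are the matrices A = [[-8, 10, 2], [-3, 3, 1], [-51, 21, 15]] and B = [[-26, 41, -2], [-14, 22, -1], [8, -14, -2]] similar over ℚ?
No.

trace(A) = 10 but trace(B) = -6. The trace is a similarity invariant, so A and B are not similar.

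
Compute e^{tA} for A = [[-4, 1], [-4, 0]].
A has Jordan form J = [[-2, 1], [0, -2]] with A = PJP^{-1}, so e^{tA} = P e^{tJ} P^{-1}.

For a Jordan block J_k(λ), e^{tJ_k(λ)} = e^{λt} · (I + tN + t^2 N^2/2! + ... + t^{k-1} N^{k-1}/(k-1)!) where N is the nilpotent superdiagonal part.

Assembling the blocks and conjugating back gives the entries of e^{tA} as shown above.

e^{tA} = [[(1 - 2*t)*e^{-2*t}, t*e^{-2*t}], [-4*t*e^{-2*t}, (2*t + 1)*e^{-2*t}]]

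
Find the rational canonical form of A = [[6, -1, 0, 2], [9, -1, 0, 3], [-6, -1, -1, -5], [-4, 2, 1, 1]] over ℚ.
The invariant factors of A (the non-unit diagonal entries of the Smith normal form of xI - A over ℚ[x]) are (x - 2)(x - 1)^3, each dividing the next. The characteristic polynomial is their product, (x - 2)(x - 1)^3.

The rational canonical form is the block-diagonal matrix of companion matrices C(f_i):
R = [[0, 0, 0, -2], [1, 0, 0, 7], [0, 1, 0, -9], [0, 0, 1, 5]].

R = [[0, 0, 0, -2], [1, 0, 0, 7], [0, 1, 0, -9], [0, 0, 1, 5]]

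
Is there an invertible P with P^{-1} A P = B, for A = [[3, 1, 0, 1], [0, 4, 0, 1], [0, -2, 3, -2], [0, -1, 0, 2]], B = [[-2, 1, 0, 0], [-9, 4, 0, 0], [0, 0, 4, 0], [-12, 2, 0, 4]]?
trace(A) = 12 but trace(B) = 10. The trace is a similarity invariant, so A and B are not similar.

No.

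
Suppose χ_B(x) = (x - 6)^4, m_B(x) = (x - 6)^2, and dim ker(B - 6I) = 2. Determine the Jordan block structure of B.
Jordan blocks: (6, 2), (6, 2)

λ = 6: algebraic multiplicity 4 (exponent in χ_B), largest block size 2 (exponent in m_B), 2 blocks (geometric multiplicity). These force block sizes [2, 2].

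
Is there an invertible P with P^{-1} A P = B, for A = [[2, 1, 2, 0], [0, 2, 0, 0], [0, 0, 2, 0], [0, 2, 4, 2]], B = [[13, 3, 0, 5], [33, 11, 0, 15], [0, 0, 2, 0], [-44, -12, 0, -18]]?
Yes.

Two matrices over a field are similar if and only if they have the same invariant factors.

Both A and B have characteristic polynomial (x - 2)^4 and minimal polynomial (x - 2)^2. Computing further, both have invariant factors x - 2, x - 2, (x - 2)^2. Hence A and B are similar.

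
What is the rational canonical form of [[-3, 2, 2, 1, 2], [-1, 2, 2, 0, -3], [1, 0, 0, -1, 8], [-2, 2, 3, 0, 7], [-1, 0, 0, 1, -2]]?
The invariant factors of A (the non-unit diagonal entries of the Smith normal form of xI - A over ℚ[x]) are x^2 - 2, (x + 3)(x^2 - 2), each dividing the next. The characteristic polynomial is their product, (x + 3)(x^2 - 2)^2.

The rational canonical form is the block-diagonal matrix of companion matrices C(f_i):
R = [[0, 2, 0, 0, 0], [1, 0, 0, 0, 0], [0, 0, 0, 0, 6], [0, 0, 1, 0, 2], [0, 0, 0, 1, -3]].

Note the characteristic polynomial does not split into linear factors over ℚ, so A has no Jordan form over ℚ; the rational canonical form exists over any field.

R = [[0, 2, 0, 0, 0], [1, 0, 0, 0, 0], [0, 0, 0, 0, 6], [0, 0, 1, 0, 2], [0, 0, 0, 1, -3]]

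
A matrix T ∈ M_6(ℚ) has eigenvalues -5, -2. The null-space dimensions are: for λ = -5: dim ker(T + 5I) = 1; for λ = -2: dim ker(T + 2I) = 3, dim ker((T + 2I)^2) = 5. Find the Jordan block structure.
λ = -5: successive nullity increments [1] count blocks of size ≥ k; block sizes are [1].
λ = -2: successive nullity increments [3, 2] count blocks of size ≥ k; block sizes are [2, 2, 1].

Jordan blocks: (-5, 1), (-2, 2), (-2, 2), (-2, 1)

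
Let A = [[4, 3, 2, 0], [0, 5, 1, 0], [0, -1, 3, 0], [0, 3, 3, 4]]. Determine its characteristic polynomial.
xI - A = [[x - 4, -3, -2, 0], [0, x - 5, -1, 0], [0, 1, x - 3, 0], [0, -3, -3, x - 4]].

Expanding det(xI - A) along the first row:
det(xI - A) = + (x - 4)·det([[x - 5, -1, 0], [1, x - 3, 0], [-3, -3, x - 4]]) - (-3)·det([[0, -1, 0], [0, x - 3, 0], [0, -3, x - 4]]) + (-2)·det([[0, x - 5, 0], [0, 1, 0], [0, -3, x - 4]]) - (0)·det([[0, x - 5, -1], [0, 1, x - 3], [0, -3, -3]]).

Evaluating gives χ_A(x) = x^4 - 16x^3 + 96x^2 - 256x + 256 = (x - 4)^4.

χ_A(x) = (x - 4)^4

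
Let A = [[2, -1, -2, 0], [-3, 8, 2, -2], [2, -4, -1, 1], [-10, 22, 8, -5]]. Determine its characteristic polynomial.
xI - A = [[x - 2, 1, 2, 0], [3, x - 8, -2, 2], [-2, 4, x + 1, -1], [10, -22, -8, x + 5]].

Expanding det(xI - A) along the first row:
det(xI - A) = + (x - 2)·det([[x - 8, -2, 2], [4, x + 1, -1], [-22, -8, x + 5]]) - (1)·det([[3, -2, 2], [-2, x + 1, -1], [10, -8, x + 5]]) + (2)·det([[3, x - 8, 2], [-2, 4, -1], [10, -22, x + 5]]) - (0)·det([[3, x - 8, -2], [-2, 4, x + 1], [10, -22, -8]]).

Evaluating gives χ_A(x) = x^4 - 4x^3 + 6x^2 - 4x + 1 = (x - 1)^4.

χ_A(x) = (x - 1)^4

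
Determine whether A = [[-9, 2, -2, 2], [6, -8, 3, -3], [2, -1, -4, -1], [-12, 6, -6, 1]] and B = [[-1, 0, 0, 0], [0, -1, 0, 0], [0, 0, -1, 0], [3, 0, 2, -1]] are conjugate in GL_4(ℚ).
trace(A) = -20 but trace(B) = -4. The trace is a similarity invariant, so A and B are not similar.

No.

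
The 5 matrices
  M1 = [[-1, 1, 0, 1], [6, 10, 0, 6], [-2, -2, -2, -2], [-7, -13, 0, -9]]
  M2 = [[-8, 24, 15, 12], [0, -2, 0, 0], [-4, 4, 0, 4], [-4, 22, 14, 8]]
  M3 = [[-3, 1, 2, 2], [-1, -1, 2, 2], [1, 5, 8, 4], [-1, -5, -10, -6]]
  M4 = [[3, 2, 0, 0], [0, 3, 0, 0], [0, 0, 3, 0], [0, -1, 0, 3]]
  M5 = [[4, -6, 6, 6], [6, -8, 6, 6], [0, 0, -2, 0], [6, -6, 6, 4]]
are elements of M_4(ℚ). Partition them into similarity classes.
3 classes: {M1, M2, M3}, {M4}, {M5}

Characteristic polynomials: χ_{M1} = (x - 4)(x + 2)^3, χ_{M2} = (x - 4)(x + 2)^3, χ_{M3} = (x - 4)(x + 2)^3, χ_{M4} = (x - 3)^4, χ_{M5} = (x - 4)(x + 2)^3.

{M1, M2, M3}: invariant factors x + 2, (x - 4)(x + 2)^2.

{M4}: invariant factors x - 3, x - 3, (x - 3)^2.

{M5}: invariant factors x + 2, x + 2, (x - 4)(x + 2).

Matrices are similar if and only if their invariant-factor lists agree; the partition into similarity classes is {M1, M2, M3}, {M4}, {M5}.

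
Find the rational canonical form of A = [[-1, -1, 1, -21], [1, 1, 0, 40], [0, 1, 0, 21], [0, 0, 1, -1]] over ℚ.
The invariant factors of A (the non-unit diagonal entries of the Smith normal form of xI - A over ℚ[x]) are (x - 5)(x + 1)^2(x + 4), each dividing the next. The characteristic polynomial is their product, (x - 5)(x + 1)^2(x + 4).

The rational canonical form is the block-diagonal matrix of companion matrices C(f_i):
R = [[0, 0, 0, 20], [1, 0, 0, 41], [0, 1, 0, 21], [0, 0, 1, -1]].

R = [[0, 0, 0, 20], [1, 0, 0, 41], [0, 1, 0, 21], [0, 0, 1, -1]]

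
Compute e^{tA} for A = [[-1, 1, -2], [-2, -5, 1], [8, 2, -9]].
A has Jordan form J = [[-5, 1, 0], [0, -5, 1], [0, 0, -5]] with A = PJP^{-1}, so e^{tA} = P e^{tJ} P^{-1}.

For a Jordan block J_k(λ), e^{tJ_k(λ)} = e^{λt} · (I + tN + t^2 N^2/2! + ... + t^{k-1} N^{k-1}/(k-1)!) where N is the nilpotent superdiagonal part.

Assembling the blocks and conjugating back gives the entries of e^{tA} as shown above.

e^{tA} = [[(-t^2 + 4*t + 1)*e^{-5*t}, t*e^{-5*t}, t*(t - 4)*e^{-5*t}/2], [-2*t*e^{-5*t}, e^{-5*t}, t*e^{-5*t}], [2*t*(4 - t)*e^{-5*t}, 2*t*e^{-5*t}, (t^2 - 4*t + 1)*e^{-5*t}]]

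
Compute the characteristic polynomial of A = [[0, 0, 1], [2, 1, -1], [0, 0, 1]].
χ_A(x) = x(x - 1)^2

xI - A = [[x, 0, -1], [-2, x - 1, 1], [0, 0, x - 1]].

Expanding det(xI - A) along the first row:
det(xI - A) = + (x)·det([[x - 1, 1], [0, x - 1]]) - (0)·det([[-2, 1], [0, x - 1]]) + (-1)·det([[-2, x - 1], [0, 0]]).

Evaluating gives χ_A(x) = x^3 - 2x^2 + x = x(x - 1)^2.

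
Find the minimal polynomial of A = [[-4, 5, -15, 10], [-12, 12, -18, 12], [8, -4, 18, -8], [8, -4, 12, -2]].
m_A(x) = (x - 6)^2

The characteristic polynomial factors as (x - 6)^4. The minimal polynomial is ∏(x - λ)^{k_λ} where k_λ is the size of the largest Jordan block at λ.

For λ = 6: rank(A - 6I) = 1, and the largest Jordan block has size 2 (the smallest k with rank((A - 6I)^k) = rank((A - 6I)^(k+1))).

So m_A(x) = (x - 6)^2.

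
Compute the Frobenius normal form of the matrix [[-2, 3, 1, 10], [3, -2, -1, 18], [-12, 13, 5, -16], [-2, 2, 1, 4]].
R = [[0, 0, 0, 10], [1, 0, 0, 18], [0, 1, 0, -4], [0, 0, 1, 5]]

The invariant factors of A (the non-unit diagonal entries of the Smith normal form of xI - A over ℚ[x]) are (x - 5)(x^3 + 4x + 2), each dividing the next. The characteristic polynomial is their product, (x - 5)(x^3 + 4x + 2).

The rational canonical form is the block-diagonal matrix of companion matrices C(f_i):
R = [[0, 0, 0, 10], [1, 0, 0, 18], [0, 1, 0, -4], [0, 0, 1, 5]].

Note the characteristic polynomial does not split into linear factors over ℚ, so A has no Jordan form over ℚ; the rational canonical form exists over any field.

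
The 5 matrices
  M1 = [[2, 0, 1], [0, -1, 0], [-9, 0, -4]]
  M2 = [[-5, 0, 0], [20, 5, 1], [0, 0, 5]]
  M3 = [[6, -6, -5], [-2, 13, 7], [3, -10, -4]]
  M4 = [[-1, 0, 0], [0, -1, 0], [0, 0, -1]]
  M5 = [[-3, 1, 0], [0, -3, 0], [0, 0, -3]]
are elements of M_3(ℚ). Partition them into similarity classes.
Characteristic polynomials: χ_{M1} = (x + 1)^3, χ_{M2} = (x - 5)^2(x + 5), χ_{M3} = (x - 5)^3, χ_{M4} = (x + 1)^3, χ_{M5} = (x + 3)^3.

{M1}: invariant factors x + 1, (x + 1)^2.

{M2}: invariant factors (x - 5)^2(x + 5).

{M3}: invariant factors (x - 5)^3.

{M4}: invariant factors x + 1, x + 1, x + 1.

{M5}: invariant factors x + 3, (x + 3)^2.

Matrices are similar if and only if their invariant-factor lists agree; the partition into similarity classes is {M1}, {M2}, {M3}, {M4}, {M5}.

5 classes: {M1}, {M2}, {M3}, {M4}, {M5}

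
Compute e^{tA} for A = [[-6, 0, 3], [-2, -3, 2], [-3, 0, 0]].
e^{tA} = [[(1 - 3*t)*e^{-3*t}, 0, 3*t*e^{-3*t}], [-2*t*e^{-3*t}, e^{-3*t}, 2*t*e^{-3*t}], [-3*t*e^{-3*t}, 0, (3*t + 1)*e^{-3*t}]]

A has Jordan form J = [[-3, 1, 0], [0, -3, 0], [0, 0, -3]] with A = PJP^{-1}, so e^{tA} = P e^{tJ} P^{-1}.

For a Jordan block J_k(λ), e^{tJ_k(λ)} = e^{λt} · (I + tN + t^2 N^2/2! + ... + t^{k-1} N^{k-1}/(k-1)!) where N is the nilpotent superdiagonal part.

Assembling the blocks and conjugating back gives the entries of e^{tA} as shown above.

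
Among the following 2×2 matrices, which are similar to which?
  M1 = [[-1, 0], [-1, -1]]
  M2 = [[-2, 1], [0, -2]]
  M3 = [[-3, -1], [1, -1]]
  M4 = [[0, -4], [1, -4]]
2 classes: {M1}, {M2, M3, M4}

Characteristic polynomials: χ_{M1} = (x + 1)^2, χ_{M2} = (x + 2)^2, χ_{M3} = (x + 2)^2, χ_{M4} = (x + 2)^2.

{M1}: invariant factors (x + 1)^2.

{M2, M3, M4}: invariant factors (x + 2)^2.

Matrices are similar if and only if their invariant-factor lists agree; the partition into similarity classes is {M1}, {M2, M3, M4}.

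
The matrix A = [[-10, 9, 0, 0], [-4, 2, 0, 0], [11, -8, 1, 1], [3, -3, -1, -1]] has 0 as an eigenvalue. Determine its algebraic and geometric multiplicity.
algebraic multiplicity 2, geometric multiplicity 1

The characteristic polynomial is x^2(x + 4)^2, so the factor x appears with exponent 2: the algebraic multiplicity is 2.

rank(A) = 3, so the eigenspace has dimension 4 - 3 = 1: the geometric multiplicity is 1.

Since 1 < 2, A is not diagonalizable.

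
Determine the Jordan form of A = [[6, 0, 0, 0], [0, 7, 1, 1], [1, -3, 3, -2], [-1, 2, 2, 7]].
The characteristic polynomial is det(xI - A) = (x - 6)^3(x - 5), so the eigenvalues are 5 (algebraic multiplicity 1), 6 (algebraic multiplicity 3).

For λ = 5: algebraic multiplicity 1 gives one 1×1 block.

For λ = 6: rank(A - 6I) = 2, rank((A - 6I)^2) = 1. The eigenspace has dimension 4 - 2 = 2, so there are 2 Jordan blocks; the rank sequence gives block sizes [2, 1].

Assembling the blocks gives the Jordan form J above.

J = [[5, 0, 0, 0], [0, 6, 1, 0], [0, 0, 6, 0], [0, 0, 0, 6]]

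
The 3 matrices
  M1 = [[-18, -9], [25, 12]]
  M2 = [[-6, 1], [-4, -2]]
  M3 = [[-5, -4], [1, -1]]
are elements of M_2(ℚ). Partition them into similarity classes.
Characteristic polynomials: χ_{M1} = (x + 3)^2, χ_{M2} = (x + 4)^2, χ_{M3} = (x + 3)^2.

{M1, M3}: invariant factors (x + 3)^2.

{M2}: invariant factors (x + 4)^2.

Matrices are similar if and only if their invariant-factor lists agree; the partition into similarity classes is {M1, M3}, {M2}.

2 classes: {M1, M3}, {M2}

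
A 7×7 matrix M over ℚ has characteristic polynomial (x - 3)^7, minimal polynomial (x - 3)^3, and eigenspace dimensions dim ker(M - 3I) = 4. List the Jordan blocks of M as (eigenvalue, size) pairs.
Jordan blocks: (3, 3), (3, 2), (3, 1), (3, 1)

λ = 3: algebraic multiplicity 7 (exponent in χ_M), largest block size 3 (exponent in m_M), 4 blocks (geometric multiplicity). These force block sizes [3, 2, 1, 1].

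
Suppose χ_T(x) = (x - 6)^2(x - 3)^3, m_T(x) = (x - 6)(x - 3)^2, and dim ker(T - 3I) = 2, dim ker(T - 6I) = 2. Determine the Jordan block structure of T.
Jordan blocks: (3, 2), (3, 1), (6, 1), (6, 1)

λ = 3: algebraic multiplicity 3 (exponent in χ_T), largest block size 2 (exponent in m_T), 2 blocks (geometric multiplicity). These force block sizes [2, 1].
λ = 6: algebraic multiplicity 2 (exponent in χ_T), largest block size 1 (exponent in m_T), 2 blocks (geometric multiplicity). These force block sizes [1, 1].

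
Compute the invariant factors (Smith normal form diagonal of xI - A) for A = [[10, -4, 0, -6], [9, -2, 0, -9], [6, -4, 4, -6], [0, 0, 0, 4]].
The Jordan structure of A has elementary divisors (x - 4)^2, (x - 4), (x - 4). Arranging the block sizes at each eigenvalue in decreasing order and taking row products gives the invariant factors.

Invariant factors (smallest first, each dividing the next): x - 4, x - 4, (x - 4)^2.

Check: the last factor (x - 4)^2 is the minimal polynomial, and the product (x - 4)^4 is the characteristic polynomial.

x - 4, x - 4, (x - 4)^2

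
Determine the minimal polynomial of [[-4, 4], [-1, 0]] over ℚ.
The characteristic polynomial factors as (x + 2)^2. The minimal polynomial is ∏(x - λ)^{k_λ} where k_λ is the size of the largest Jordan block at λ.

For λ = -2: rank(A + 2I) = 1, and the largest Jordan block has size 2 (the smallest k with rank((A + 2I)^k) = rank((A + 2I)^(k+1))).

So m_A(x) = (x + 2)^2.

m_A(x) = (x + 2)^2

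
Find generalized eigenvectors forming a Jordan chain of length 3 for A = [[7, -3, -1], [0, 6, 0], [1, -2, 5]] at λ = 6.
v_1 = [[-1, -1, -1]]^T, v_2 = [[3, 0, 2]]^T, v_3 = [[1, 0, 1]]^T

We seek v_1 ∈ ker((A - 6I)^3) \ ker((A - 6I)^2), then set v_{i+1} = (A - 6I) v_i.

One such chain is v_1 = [[-1, -1, -1]]^T, v_2 = [[3, 0, 2]]^T, v_3 = [[1, 0, 1]]^T. Check: (A - 6I) v_3 = [[0, 0, 0]]^T = 0.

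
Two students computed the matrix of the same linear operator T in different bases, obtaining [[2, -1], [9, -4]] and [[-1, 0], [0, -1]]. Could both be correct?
No.

Both have characteristic polynomial (x + 1)^2, but the minimal polynomial of A is (x + 1)^2 while the minimal polynomial of B is x + 1. The minimal polynomial is a similarity invariant, so A and B are not similar.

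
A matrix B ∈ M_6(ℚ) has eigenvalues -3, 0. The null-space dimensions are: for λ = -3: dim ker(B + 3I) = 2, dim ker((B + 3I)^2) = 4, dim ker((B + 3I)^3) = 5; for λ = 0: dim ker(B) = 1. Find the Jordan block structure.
λ = -3: successive nullity increments [2, 2, 1] count blocks of size ≥ k; block sizes are [3, 2].
λ = 0: successive nullity increments [1] count blocks of size ≥ k; block sizes are [1].

Jordan blocks: (-3, 3), (-3, 2), (0, 1)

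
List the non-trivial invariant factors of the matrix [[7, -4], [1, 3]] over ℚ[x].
The Jordan structure of A has elementary divisors (x - 5)^2. Arranging the block sizes at each eigenvalue in decreasing order and taking row products gives the invariant factors.

Invariant factors (smallest first, each dividing the next): (x - 5)^2.

Check: the last factor (x - 5)^2 is the minimal polynomial, and the product (x - 5)^2 is the characteristic polynomial.

(x - 5)^2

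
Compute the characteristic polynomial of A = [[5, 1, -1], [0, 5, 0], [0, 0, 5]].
xI - A = [[x - 5, -1, 1], [0, x - 5, 0], [0, 0, x - 5]].

Expanding det(xI - A) along the first row:
det(xI - A) = + (x - 5)·det([[x - 5, 0], [0, x - 5]]) - (-1)·det([[0, 0], [0, x - 5]]) + (1)·det([[0, x - 5], [0, 0]]).

Evaluating gives χ_A(x) = x^3 - 15x^2 + 75x - 125 = (x - 5)^3.

χ_A(x) = (x - 5)^3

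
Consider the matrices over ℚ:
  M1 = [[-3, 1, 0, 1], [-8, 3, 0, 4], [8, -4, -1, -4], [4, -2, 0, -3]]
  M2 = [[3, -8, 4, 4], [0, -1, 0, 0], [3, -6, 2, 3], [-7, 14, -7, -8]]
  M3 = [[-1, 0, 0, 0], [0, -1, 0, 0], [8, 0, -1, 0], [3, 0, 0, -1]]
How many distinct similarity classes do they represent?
Characteristic polynomials: χ_{M1} = (x + 1)^4, χ_{M2} = (x + 1)^4, χ_{M3} = (x + 1)^4.

{M1, M2, M3}: invariant factors x + 1, x + 1, (x + 1)^2.

Matrices are similar if and only if their invariant-factor lists agree; the partition into similarity classes is {M1, M2, M3}.

1 class: {M1, M2, M3}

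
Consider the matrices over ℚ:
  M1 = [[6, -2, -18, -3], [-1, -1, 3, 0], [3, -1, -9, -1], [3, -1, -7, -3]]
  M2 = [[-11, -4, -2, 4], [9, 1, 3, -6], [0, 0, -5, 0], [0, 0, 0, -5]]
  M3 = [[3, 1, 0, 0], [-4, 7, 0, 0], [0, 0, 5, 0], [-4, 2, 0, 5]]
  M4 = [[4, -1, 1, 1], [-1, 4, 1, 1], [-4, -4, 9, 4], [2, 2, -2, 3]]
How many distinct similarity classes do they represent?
Characteristic polynomials: χ_{M1} = (x + 1)(x + 2)^3, χ_{M2} = (x + 5)^4, χ_{M3} = (x - 5)^4, χ_{M4} = (x - 5)^4.

{M1}: invariant factors x + 2, (x + 1)(x + 2)^2.

{M2}: invariant factors x + 5, x + 5, (x + 5)^2.

{M3, M4}: invariant factors x - 5, x - 5, (x - 5)^2.

Matrices are similar if and only if their invariant-factor lists agree; the partition into similarity classes is {M1}, {M2}, {M3, M4}.

3 classes: {M1}, {M2}, {M3, M4}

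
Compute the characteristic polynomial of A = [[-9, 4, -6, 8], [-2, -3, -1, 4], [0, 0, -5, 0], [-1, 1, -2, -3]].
χ_A(x) = (x + 5)^4

xI - A = [[x + 9, -4, 6, -8], [2, x + 3, 1, -4], [0, 0, x + 5, 0], [1, -1, 2, x + 3]].

Expanding det(xI - A) along the first row:
det(xI - A) = + (x + 9)·det([[x + 3, 1, -4], [0, x + 5, 0], [-1, 2, x + 3]]) - (-4)·det([[2, 1, -4], [0, x + 5, 0], [1, 2, x + 3]]) + (6)·det([[2, x + 3, -4], [0, 0, 0], [1, -1, x + 3]]) - (-8)·det([[2, x + 3, 1], [0, 0, x + 5], [1, -1, 2]]).

Evaluating gives χ_A(x) = x^4 + 20x^3 + 150x^2 + 500x + 625 = (x + 5)^4.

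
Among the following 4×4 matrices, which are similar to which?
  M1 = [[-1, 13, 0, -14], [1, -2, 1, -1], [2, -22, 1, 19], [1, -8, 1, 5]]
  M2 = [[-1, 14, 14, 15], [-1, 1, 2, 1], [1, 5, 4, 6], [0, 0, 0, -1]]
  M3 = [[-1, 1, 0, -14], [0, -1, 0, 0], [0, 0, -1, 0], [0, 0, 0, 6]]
2 classes: {M1, M2}, {M3}

Characteristic polynomials: χ_{M1} = (x - 6)(x + 1)^3, χ_{M2} = (x - 6)(x + 1)^3, χ_{M3} = (x - 6)(x + 1)^3.

{M1, M2}: invariant factors (x - 6)(x + 1)^3.

{M3}: invariant factors x + 1, (x - 6)(x + 1)^2.

Matrices are similar if and only if their invariant-factor lists agree; the partition into similarity classes is {M1, M2}, {M3}.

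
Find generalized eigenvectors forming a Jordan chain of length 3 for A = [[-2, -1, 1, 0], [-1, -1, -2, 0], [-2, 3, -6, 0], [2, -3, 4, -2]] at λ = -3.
v_1 = [[1, 0, 0, 0]]^T, v_2 = [[1, -1, -2, 2]]^T, v_3 = [[0, 1, 1, -1]]^T

We seek v_1 ∈ ker((A + 3I)^3) \ ker((A + 3I)^2), then set v_{i+1} = (A + 3I) v_i.

One such chain is v_1 = [[1, 0, 0, 0]]^T, v_2 = [[1, -1, -2, 2]]^T, v_3 = [[0, 1, 1, -1]]^T. Check: (A + 3I) v_3 = [[0, 0, 0, 0]]^T = 0.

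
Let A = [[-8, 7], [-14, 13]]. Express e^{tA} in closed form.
A has Jordan form J = [[-1, 0], [0, 6]] with A = PJP^{-1}, so e^{tA} = P e^{tJ} P^{-1}.

For a Jordan block J_k(λ), e^{tJ_k(λ)} = e^{λt} · (I + tN + t^2 N^2/2! + ... + t^{k-1} N^{k-1}/(k-1)!) where N is the nilpotent superdiagonal part.

Assembling the blocks and conjugating back gives the entries of e^{tA} as shown above.

e^{tA} = [[(2 - e^{7*t})*e^{-t}, (e^{7*t} - 1)*e^{-t}], [2*(1 - e^{7*t})*e^{-t}, (2*e^{7*t} - 1)*e^{-t}]]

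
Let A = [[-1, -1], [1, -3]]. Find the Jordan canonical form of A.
J = [[-2, 1], [0, -2]]

The characteristic polynomial is det(xI - A) = (x + 2)^2, so the eigenvalues are -2 (algebraic multiplicity 2).

For λ = -2: rank(A + 2I) = 1, rank((A + 2I)^2) = 0. The eigenspace has dimension 2 - 1 = 1, so there is 1 Jordan block; the rank sequence gives block sizes [2].

Assembling the blocks gives the Jordan form J above.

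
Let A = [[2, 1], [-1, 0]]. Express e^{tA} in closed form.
e^{tA} = [[(t + 1)*e^{t}, t*e^{t}], [-t*e^{t}, (1 - t)*e^{t}]]

A has Jordan form J = [[1, 1], [0, 1]] with A = PJP^{-1}, so e^{tA} = P e^{tJ} P^{-1}.

For a Jordan block J_k(λ), e^{tJ_k(λ)} = e^{λt} · (I + tN + t^2 N^2/2! + ... + t^{k-1} N^{k-1}/(k-1)!) where N is the nilpotent superdiagonal part.

Assembling the blocks and conjugating back gives the entries of e^{tA} as shown above.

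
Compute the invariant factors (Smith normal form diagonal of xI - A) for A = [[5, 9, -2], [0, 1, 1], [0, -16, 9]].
The Jordan structure of A has elementary divisors (x - 5)^3. Arranging the block sizes at each eigenvalue in decreasing order and taking row products gives the invariant factors.

Invariant factors (smallest first, each dividing the next): (x - 5)^3.

Check: the last factor (x - 5)^3 is the minimal polynomial, and the product (x - 5)^3 is the characteristic polynomial.

(x - 5)^3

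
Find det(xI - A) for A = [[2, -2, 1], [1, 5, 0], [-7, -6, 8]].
xI - A = [[x - 2, 2, -1], [-1, x - 5, 0], [7, 6, x - 8]].

Expanding det(xI - A) along the first row:
det(xI - A) = + (x - 2)·det([[x - 5, 0], [6, x - 8]]) - (2)·det([[-1, 0], [7, x - 8]]) + (-1)·det([[-1, x - 5], [7, 6]]).

Evaluating gives χ_A(x) = x^3 - 15x^2 + 75x - 125 = (x - 5)^3.

χ_A(x) = (x - 5)^3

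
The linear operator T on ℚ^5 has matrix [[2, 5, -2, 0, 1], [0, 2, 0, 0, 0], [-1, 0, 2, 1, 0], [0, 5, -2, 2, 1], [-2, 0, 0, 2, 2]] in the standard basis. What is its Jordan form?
J = [[2, 1, 0, 0, 0], [0, 2, 0, 0, 0], [0, 0, 2, 1, 0], [0, 0, 0, 2, 0], [0, 0, 0, 0, 2]]

The characteristic polynomial is det(xI - A) = (x - 2)^5, so the eigenvalues are 2 (algebraic multiplicity 5).

For λ = 2: rank(A - 2I) = 2, rank((A - 2I)^2) = 0. The eigenspace has dimension 5 - 2 = 3, so there are 3 Jordan blocks; the rank sequence gives block sizes [2, 2, 1].

Assembling the blocks gives the Jordan form J above.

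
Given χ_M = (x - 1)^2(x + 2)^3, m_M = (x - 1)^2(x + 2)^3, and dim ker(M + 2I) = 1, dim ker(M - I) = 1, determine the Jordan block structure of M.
Jordan blocks: (-2, 3), (1, 2)

λ = -2: algebraic multiplicity 3 (exponent in χ_M), largest block size 3 (exponent in m_M), 1 block (geometric multiplicity). This forces block sizes [3].
λ = 1: algebraic multiplicity 2 (exponent in χ_M), largest block size 2 (exponent in m_M), 1 block (geometric multiplicity). This forces block sizes [2].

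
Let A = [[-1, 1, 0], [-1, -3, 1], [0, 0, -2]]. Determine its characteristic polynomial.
xI - A = [[x + 1, -1, 0], [1, x + 3, -1], [0, 0, x + 2]].

Expanding det(xI - A) along the first row:
det(xI - A) = + (x + 1)·det([[x + 3, -1], [0, x + 2]]) - (-1)·det([[1, -1], [0, x + 2]]) + (0)·det([[1, x + 3], [0, 0]]).

Evaluating gives χ_A(x) = x^3 + 6x^2 + 12x + 8 = (x + 2)^3.

χ_A(x) = (x + 2)^3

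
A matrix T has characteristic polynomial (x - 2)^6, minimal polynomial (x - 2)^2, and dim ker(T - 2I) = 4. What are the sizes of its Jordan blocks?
Jordan blocks: (2, 2), (2, 2), (2, 1), (2, 1)

λ = 2: algebraic multiplicity 6 (exponent in χ_T), largest block size 2 (exponent in m_T), 4 blocks (geometric multiplicity). These force block sizes [2, 2, 1, 1].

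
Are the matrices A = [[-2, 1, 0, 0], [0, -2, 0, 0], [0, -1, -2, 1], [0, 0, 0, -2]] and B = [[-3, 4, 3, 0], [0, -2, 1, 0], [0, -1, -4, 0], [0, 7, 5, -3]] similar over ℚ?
trace(A) = -8 but trace(B) = -12. The trace is a similarity invariant, so A and B are not similar.

No.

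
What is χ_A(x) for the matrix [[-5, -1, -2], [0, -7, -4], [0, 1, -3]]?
χ_A(x) = (x + 5)^3

xI - A = [[x + 5, 1, 2], [0, x + 7, 4], [0, -1, x + 3]].

Expanding det(xI - A) along the first row:
det(xI - A) = + (x + 5)·det([[x + 7, 4], [-1, x + 3]]) - (1)·det([[0, 4], [0, x + 3]]) + (2)·det([[0, x + 7], [0, -1]]).

Evaluating gives χ_A(x) = x^3 + 15x^2 + 75x + 125 = (x + 5)^3.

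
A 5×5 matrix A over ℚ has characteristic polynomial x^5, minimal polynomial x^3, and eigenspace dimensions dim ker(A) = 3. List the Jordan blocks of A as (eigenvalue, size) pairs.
Jordan blocks: (0, 3), (0, 1), (0, 1)

λ = 0: algebraic multiplicity 5 (exponent in χ_A), largest block size 3 (exponent in m_A), 3 blocks (geometric multiplicity). These force block sizes [3, 1, 1].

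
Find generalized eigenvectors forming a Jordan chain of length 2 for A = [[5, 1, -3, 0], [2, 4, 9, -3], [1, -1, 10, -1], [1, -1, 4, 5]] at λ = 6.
We seek v_1 ∈ ker((A - 6I)^2) \ ker(A - 6I), then set v_{i+1} = (A - 6I) v_i.

One such chain is v_1 = [[4, 3, 0, 1]]^T, v_2 = [[-1, -1, 0, 0]]^T. Check: (A - 6I) v_2 = [[0, 0, 0, 0]]^T = 0.

v_1 = [[4, 3, 0, 1]]^T, v_2 = [[-1, -1, 0, 0]]^T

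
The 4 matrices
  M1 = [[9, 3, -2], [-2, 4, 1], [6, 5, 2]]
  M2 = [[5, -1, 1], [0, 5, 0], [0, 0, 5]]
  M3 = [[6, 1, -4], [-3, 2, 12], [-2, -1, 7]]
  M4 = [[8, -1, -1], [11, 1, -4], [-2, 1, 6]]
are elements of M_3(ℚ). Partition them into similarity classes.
Characteristic polynomials: χ_{M1} = (x - 5)^3, χ_{M2} = (x - 5)^3, χ_{M3} = (x - 5)^3, χ_{M4} = (x - 5)^3.

{M1, M3, M4}: invariant factors (x - 5)^3.

{M2}: invariant factors x - 5, (x - 5)^2.

Matrices are similar if and only if their invariant-factor lists agree; the partition into similarity classes is {M1, M3, M4}, {M2}.

2 classes: {M1, M3, M4}, {M2}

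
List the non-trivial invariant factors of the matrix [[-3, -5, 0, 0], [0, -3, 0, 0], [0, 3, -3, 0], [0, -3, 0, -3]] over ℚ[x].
x + 3, x + 3, (x + 3)^2

The Jordan structure of A has elementary divisors (x + 3)^2, (x + 3), (x + 3). Arranging the block sizes at each eigenvalue in decreasing order and taking row products gives the invariant factors.

Invariant factors (smallest first, each dividing the next): x + 3, x + 3, (x + 3)^2.

Check: the last factor (x + 3)^2 is the minimal polynomial, and the product (x + 3)^4 is the characteristic polynomial.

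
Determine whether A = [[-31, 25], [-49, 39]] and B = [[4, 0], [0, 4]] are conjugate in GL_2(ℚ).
No.

Both have characteristic polynomial (x - 4)^2, but the minimal polynomial of A is (x - 4)^2 while the minimal polynomial of B is x - 4. The minimal polynomial is a similarity invariant, so A and B are not similar.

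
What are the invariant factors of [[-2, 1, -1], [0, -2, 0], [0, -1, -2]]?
(x + 2)^3

The Jordan structure of A has elementary divisors (x + 2)^3. Arranging the block sizes at each eigenvalue in decreasing order and taking row products gives the invariant factors.

Invariant factors (smallest first, each dividing the next): (x + 2)^3.

Check: the last factor (x + 2)^3 is the minimal polynomial, and the product (x + 2)^3 is the characteristic polynomial.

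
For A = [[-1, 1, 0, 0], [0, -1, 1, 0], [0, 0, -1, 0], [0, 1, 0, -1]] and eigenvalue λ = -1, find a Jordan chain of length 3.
v_1 = [[0, 0, 1, 0]]^T, v_2 = [[0, 1, 0, 0]]^T, v_3 = [[1, 0, 0, 1]]^T

We seek v_1 ∈ ker((A + I)^3) \ ker((A + I)^2), then set v_{i+1} = (A + I) v_i.

One such chain is v_1 = [[0, 0, 1, 0]]^T, v_2 = [[0, 1, 0, 0]]^T, v_3 = [[1, 0, 0, 1]]^T. Check: (A + I) v_3 = [[0, 0, 0, 0]]^T = 0.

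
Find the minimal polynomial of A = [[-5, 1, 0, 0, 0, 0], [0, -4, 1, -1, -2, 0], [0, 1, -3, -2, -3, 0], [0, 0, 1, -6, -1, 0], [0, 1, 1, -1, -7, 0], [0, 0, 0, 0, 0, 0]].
m_A(x) = x(x + 5)^3

The characteristic polynomial factors as x(x + 5)^5. The minimal polynomial is ∏(x - λ)^{k_λ} where k_λ is the size of the largest Jordan block at λ.

For λ = -5: rank(A + 5I) = 4, and the largest Jordan block has size 3 (the smallest k with rank((A + 5I)^k) = rank((A + 5I)^(k+1))).
For λ = 0: rank(A) = 5, and the largest Jordan block has size 1 (the smallest k with rank(A^k) = rank(A^(k+1))).

So m_A(x) = x(x + 5)^3.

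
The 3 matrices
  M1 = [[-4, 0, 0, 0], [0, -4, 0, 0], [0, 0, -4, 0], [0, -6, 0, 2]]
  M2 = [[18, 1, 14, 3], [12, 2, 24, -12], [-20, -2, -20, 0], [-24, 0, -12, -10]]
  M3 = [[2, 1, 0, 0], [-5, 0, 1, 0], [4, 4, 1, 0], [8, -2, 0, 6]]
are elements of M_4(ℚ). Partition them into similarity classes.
Characteristic polynomials: χ_{M1} = (x - 2)(x + 4)^3, χ_{M2} = (x - 2)(x + 4)^3, χ_{M3} = (x - 6)(x - 1)^3.

{M1}: invariant factors x + 4, x + 4, (x - 2)(x + 4).

{M2}: invariant factors x + 4, (x - 2)(x + 4)^2.

{M3}: invariant factors (x - 6)(x - 1)^3.

Matrices are similar if and only if their invariant-factor lists agree; the partition into similarity classes is {M1}, {M2}, {M3}.

3 classes: {M1}, {M2}, {M3}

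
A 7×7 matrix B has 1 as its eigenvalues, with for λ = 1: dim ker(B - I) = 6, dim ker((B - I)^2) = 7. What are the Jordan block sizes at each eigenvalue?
λ = 1: successive nullity increments [6, 1] count blocks of size ≥ k; block sizes are [2, 1, 1, 1, 1, 1].

Jordan blocks: (1, 2), (1, 1), (1, 1), (1, 1), (1, 1), (1, 1)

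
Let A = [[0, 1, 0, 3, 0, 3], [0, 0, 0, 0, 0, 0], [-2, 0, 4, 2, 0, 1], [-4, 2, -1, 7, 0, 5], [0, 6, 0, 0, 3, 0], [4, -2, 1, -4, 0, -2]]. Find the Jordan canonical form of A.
The characteristic polynomial is det(xI - A) = x^2(x - 3)^4, so the eigenvalues are 0 (algebraic multiplicity 2), 3 (algebraic multiplicity 4).

For λ = 0: rank(A) = 5, rank(A^2) = 4. The eigenspace has dimension 6 - 5 = 1, so there is 1 Jordan block; the rank sequence gives block sizes [2].

For λ = 3: rank(A - 3I) = 3, rank((A - 3I)^2) = 2. The eigenspace has dimension 6 - 3 = 3, so there are 3 Jordan blocks; the rank sequence gives block sizes [2, 1, 1].

Assembling the blocks gives the Jordan form J above.

J = [[0, 1, 0, 0, 0, 0], [0, 0, 0, 0, 0, 0], [0, 0, 3, 1, 0, 0], [0, 0, 0, 3, 0, 0], [0, 0, 0, 0, 3, 0], [0, 0, 0, 0, 0, 3]]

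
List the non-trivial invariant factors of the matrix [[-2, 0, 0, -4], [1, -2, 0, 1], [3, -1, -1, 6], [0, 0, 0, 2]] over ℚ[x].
(x - 2)(x + 1)(x + 2)^2

The Jordan structure of A has elementary divisors (x + 2)^2, (x + 1), (x - 2). Arranging the block sizes at each eigenvalue in decreasing order and taking row products gives the invariant factors.

Invariant factors (smallest first, each dividing the next): (x - 2)(x + 1)(x + 2)^2.

Check: the last factor (x - 2)(x + 1)(x + 2)^2 is the minimal polynomial, and the product (x - 2)(x + 1)(x + 2)^2 is the characteristic polynomial.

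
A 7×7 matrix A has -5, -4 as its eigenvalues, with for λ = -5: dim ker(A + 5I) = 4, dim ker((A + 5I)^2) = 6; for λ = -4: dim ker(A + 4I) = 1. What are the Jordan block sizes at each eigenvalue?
λ = -5: successive nullity increments [4, 2] count blocks of size ≥ k; block sizes are [2, 2, 1, 1].
λ = -4: successive nullity increments [1] count blocks of size ≥ k; block sizes are [1].

Jordan blocks: (-5, 2), (-5, 2), (-5, 1), (-5, 1), (-4, 1)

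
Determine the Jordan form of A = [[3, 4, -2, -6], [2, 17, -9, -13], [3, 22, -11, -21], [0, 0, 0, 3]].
The characteristic polynomial is det(xI - A) = (x - 3)^4, so the eigenvalues are 3 (algebraic multiplicity 4).

For λ = 3: rank(A - 3I) = 2, rank((A - 3I)^2) = 1, rank((A - 3I)^3) = 0. The eigenspace has dimension 4 - 2 = 2, so there are 2 Jordan blocks; the rank sequence gives block sizes [3, 1].

Assembling the blocks gives the Jordan form J above.

J = [[3, 1, 0, 0], [0, 3, 1, 0], [0, 0, 3, 0], [0, 0, 0, 3]]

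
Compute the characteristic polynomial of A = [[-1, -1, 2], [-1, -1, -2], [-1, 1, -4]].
χ_A(x) = (x + 2)^3

xI - A = [[x + 1, 1, -2], [1, x + 1, 2], [1, -1, x + 4]].

Expanding det(xI - A) along the first row:
det(xI - A) = + (x + 1)·det([[x + 1, 2], [-1, x + 4]]) - (1)·det([[1, 2], [1, x + 4]]) + (-2)·det([[1, x + 1], [1, -1]]).

Evaluating gives χ_A(x) = x^3 + 6x^2 + 12x + 8 = (x + 2)^3.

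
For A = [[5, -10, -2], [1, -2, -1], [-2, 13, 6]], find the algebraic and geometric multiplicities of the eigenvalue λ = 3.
algebraic multiplicity 3, geometric multiplicity 1

The characteristic polynomial is (x - 3)^3, so the factor x - 3 appears with exponent 3: the algebraic multiplicity is 3.

rank(A - 3I) = 2, so the eigenspace has dimension 3 - 2 = 1: the geometric multiplicity is 1.

Since 1 < 3, A is not diagonalizable.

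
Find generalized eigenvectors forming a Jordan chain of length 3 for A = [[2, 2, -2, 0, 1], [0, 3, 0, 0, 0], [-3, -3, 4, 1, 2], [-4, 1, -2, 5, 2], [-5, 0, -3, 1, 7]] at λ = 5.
We seek v_1 ∈ ker((A - 5I)^3) \ ker((A - 5I)^2), then set v_{i+1} = (A - 5I) v_i.

One such chain is v_1 = [[0, 0, 0, 1, 0]]^T, v_2 = [[0, 0, 1, 0, 1]]^T, v_3 = [[-1, 0, 1, 0, -1]]^T. Check: (A - 5I) v_3 = [[0, 0, 0, 0, 0]]^T = 0.

v_1 = [[0, 0, 0, 1, 0]]^T, v_2 = [[0, 0, 1, 0, 1]]^T, v_3 = [[-1, 0, 1, 0, -1]]^T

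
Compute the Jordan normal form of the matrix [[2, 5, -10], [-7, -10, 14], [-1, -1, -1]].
J = [[-3, 1, 0], [0, -3, 0], [0, 0, -3]]

The characteristic polynomial is det(xI - A) = (x + 3)^3, so the eigenvalues are -3 (algebraic multiplicity 3).

For λ = -3: rank(A + 3I) = 1, rank((A + 3I)^2) = 0. The eigenspace has dimension 3 - 1 = 2, so there are 2 Jordan blocks; the rank sequence gives block sizes [2, 1].

Assembling the blocks gives the Jordan form J above.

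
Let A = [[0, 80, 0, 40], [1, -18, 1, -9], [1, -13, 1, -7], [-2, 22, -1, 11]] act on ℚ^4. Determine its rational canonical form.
R = [[0, 0, 0, 40], [1, 0, 0, 38], [0, 1, 0, 1], [0, 0, 1, -6]]

The invariant factors of A (the non-unit diagonal entries of the Smith normal form of xI - A over ℚ[x]) are (x + 2)(x + 5)(x^2 - x - 4), each dividing the next. The characteristic polynomial is their product, (x + 2)(x + 5)(x^2 - x - 4).

The rational canonical form is the block-diagonal matrix of companion matrices C(f_i):
R = [[0, 0, 0, 40], [1, 0, 0, 38], [0, 1, 0, 1], [0, 0, 1, -6]].

Note the characteristic polynomial does not split into linear factors over ℚ, so A has no Jordan form over ℚ; the rational canonical form exists over any field.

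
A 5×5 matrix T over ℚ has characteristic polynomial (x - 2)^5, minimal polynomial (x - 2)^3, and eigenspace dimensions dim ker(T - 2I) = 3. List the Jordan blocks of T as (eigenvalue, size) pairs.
λ = 2: algebraic multiplicity 5 (exponent in χ_T), largest block size 3 (exponent in m_T), 3 blocks (geometric multiplicity). These force block sizes [3, 1, 1].

Jordan blocks: (2, 3), (2, 1), (2, 1)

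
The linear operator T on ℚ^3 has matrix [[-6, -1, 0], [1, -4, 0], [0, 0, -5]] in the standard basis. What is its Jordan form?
J = [[-5, 1, 0], [0, -5, 0], [0, 0, -5]]

The characteristic polynomial is det(xI - A) = (x + 5)^3, so the eigenvalues are -5 (algebraic multiplicity 3).

For λ = -5: rank(A + 5I) = 1, rank((A + 5I)^2) = 0. The eigenspace has dimension 3 - 1 = 2, so there are 2 Jordan blocks; the rank sequence gives block sizes [2, 1].

Assembling the blocks gives the Jordan form J above.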